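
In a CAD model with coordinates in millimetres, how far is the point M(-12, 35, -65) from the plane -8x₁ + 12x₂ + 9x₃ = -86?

n = (-8, 12, 9); n·P − (-86) = 17; |n| = 17; distance = 17/17 = 1.

1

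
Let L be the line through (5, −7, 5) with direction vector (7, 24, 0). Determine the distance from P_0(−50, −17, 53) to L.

2√1201

Direction vector d = (7, 24, 0).
AP = (−55, −10, 48), and AP × d = (−1152, 336, −1250).
|AP × d|² = 3002500 and |d|² = 625, so the distance is √(3002500/625) = √4804 = 2√1201.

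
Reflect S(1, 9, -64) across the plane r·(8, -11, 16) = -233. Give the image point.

(33, -35, 0)

With n = (8, -11, 16), the signed offset is (n·S − (-233))/|n|² = -882/441 = -2.
S' = S − 2t·n = (1, 9, -64) − (-4)·(8, -11, 16) = (33, -35, 0).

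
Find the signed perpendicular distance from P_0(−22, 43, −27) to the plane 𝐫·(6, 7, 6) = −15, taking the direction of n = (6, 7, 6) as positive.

2

n·P_0 − (-15) = 22.
|n| = 11, so the signed distance is 22/11 = 2.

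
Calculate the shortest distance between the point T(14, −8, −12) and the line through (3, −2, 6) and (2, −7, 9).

√446

A direction vector is d = (−1, −5, 3).
AP = (11, −6, −18); AP·d = -35, |AP|² = 481, |d|² = 35.
distance² = |AP|² − (AP·d)²/|d|² = 481 − 1225/35 = 446, so the distance is √446.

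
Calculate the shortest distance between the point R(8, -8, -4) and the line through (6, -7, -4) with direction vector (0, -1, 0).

2

Direction vector d = (0, -1, 0).
AP = (2, -1, 0), and AP × d = (0, 0, -2).
|AP × d|² = 4 and |d|² = 1, so the distance is √4 = 2.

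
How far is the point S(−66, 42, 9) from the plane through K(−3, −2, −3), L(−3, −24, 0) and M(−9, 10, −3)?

18/23

KL = (0, −22, 3) and KM = (−6, 12, 0), so a normal is n = KL × KM = (−36, −18, −132).
d = |(-36)·(-66) + (-18)·42 + (-132)·9 − 540| / √(1296 + 324 + 17424) = |-108| / 138 = 18/23.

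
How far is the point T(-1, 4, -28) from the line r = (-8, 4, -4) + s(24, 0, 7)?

25

Direction vector d = (24, 0, 7).
AP = (7, 0, -24), and AP × d = (0, -625, 0).
|AP × d|² = 390625 and |d|² = 625, so the distance is √(390625/625) = √625 = 25.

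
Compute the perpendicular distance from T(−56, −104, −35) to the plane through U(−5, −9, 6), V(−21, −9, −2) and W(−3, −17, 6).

UV = (−16, 0, −8) and UW = (2, −8, 0), so a normal is n = UV × UW = (−64, −16, 128).
Then n·(−56, −104, −35) − 1232 = −464.
|n| = √(4096 + 256 + 16384) = 144, so the distance is |-464|/144 = 29/9.

29/9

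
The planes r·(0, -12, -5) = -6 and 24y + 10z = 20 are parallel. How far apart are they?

Divide the second equation by -2 to match normals: -12y - 5z = -10.
With common normal n = (0, -12, -5) (|n| = 13), the distance is |(-6) − (-10)|/|n| = 4/13.

4/13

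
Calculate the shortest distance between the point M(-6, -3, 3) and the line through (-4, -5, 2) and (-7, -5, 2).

√5

A direction vector is d = (-3, 0, 0).
AP = (-2, 2, 1), and AP × d = (0, -3, 6).
|AP × d|² = 45 and |d|² = 9, so the distance is √(45/9) = √5.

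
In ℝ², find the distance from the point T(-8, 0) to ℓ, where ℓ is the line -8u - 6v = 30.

The normal to the line is n = (-8, -6) with |n| = 10.
|n·T − 30| = |64 − 30| = 34, so the distance is 34/10 = 17/5.

17/5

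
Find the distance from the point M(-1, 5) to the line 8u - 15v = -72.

d = |8·(-1) + (-15)·5 − (-72)| / √(64 + 225) = |-11|/17 = 11/17.

11/17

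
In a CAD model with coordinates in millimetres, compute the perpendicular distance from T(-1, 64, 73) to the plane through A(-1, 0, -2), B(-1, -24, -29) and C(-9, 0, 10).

24/17

AB = (0, -24, -27) and AC = (-8, 0, 12), so a normal is n = AB × AC = (-288, 216, -192).
Then n·(-1, 64, 73) - 672 = -576.
|n| = √(82944 + 46656 + 36864) = 408, so the distance is |-576|/408 = 24/17.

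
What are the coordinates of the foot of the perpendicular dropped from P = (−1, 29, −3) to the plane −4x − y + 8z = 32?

The perpendicular from P has direction n = (−4, −1, 8): r = (−1, 29, −3) + t(−4, −1, 8).
Substitute into the plane: n·(P + tn) = 32 gives -49 + 81t = 32, so t = 1.
Foot = (−1, 29, −3) + 1·(−4, −1, 8) = (−5, 28, 5).

(-5, 28, 5)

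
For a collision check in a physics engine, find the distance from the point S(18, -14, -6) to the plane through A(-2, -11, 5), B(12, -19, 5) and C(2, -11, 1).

5/3

AB = (14, -8, 0) and AC = (4, 0, -4), so a normal is n = AB × AC = (32, 56, 32).
n = (32, 56, 32); n·P − (-520) = 120; |n| = 72; distance = 120/72 = 5/3.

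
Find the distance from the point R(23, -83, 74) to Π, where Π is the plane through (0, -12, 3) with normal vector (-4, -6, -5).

3√77/11

The plane has equation n·(r − (0, -12, 3)) = 0, i.e. n·r = 57.
Then n·(23, -83, 74) - 57 = -21.
|n| = √(16 + 36 + 25) = √77, so the distance is |-21|/√77 = 3√77/11.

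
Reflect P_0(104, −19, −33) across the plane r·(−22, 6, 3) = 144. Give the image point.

n = (−22, 6, 3), |n|² = 529, n·P_0 − 144 = -2645, so t = -2645/529 = -5.
Foot F = P_0 − (-5)·n = (−6, 11, −18); the reflection is 2F − P_0 = (−116, 41, −3).

(-116, 41, -3)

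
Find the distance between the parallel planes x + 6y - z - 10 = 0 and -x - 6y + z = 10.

10√38/19

Divide the second equation by -1 to match normals: x + 6y - z = -10.
Both planes have normal n = (1, 6, -1), |n| = √38. Any point on the first plane is at distance |(-10) − 10|/|n| = 20/√38 from the second.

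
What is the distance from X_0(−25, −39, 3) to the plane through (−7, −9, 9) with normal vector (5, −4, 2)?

The plane has equation n·(r − (−7, −9, 9)) = 0, i.e. n·r = 19.
d = |5·(-25) + (-4)·(-39) + 2·3 − 19| / √(25 + 16 + 4) = |18| / (3√5) = 6√5/5.

6√5/5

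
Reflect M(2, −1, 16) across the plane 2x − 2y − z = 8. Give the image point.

(10, -9, 12)

With n = (2, −2, −1), the signed offset is (n·M − 8)/|n|² = -18/9 = -2.
M' = M − 2t·n = (2, −1, 16) − (-4)·(2, −2, −1) = (10, −9, 12).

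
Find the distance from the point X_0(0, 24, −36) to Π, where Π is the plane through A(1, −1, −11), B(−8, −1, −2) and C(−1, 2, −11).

AB = (−9, 0, 9) and AC = (−2, 3, 0), so a normal is n = AB × AC = (−27, −18, −27).
Then n·(0, 24, −36) − 288 = 252.
|n| = √(729 + 324 + 729) = 9√22, so the distance is |252|/(9√22) = 28/√22.

14√22/11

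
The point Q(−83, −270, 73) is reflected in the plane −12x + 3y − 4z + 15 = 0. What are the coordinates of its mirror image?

(-1247/13, -3468/13, 893/13)

n = (−12, 3, −4), |n|² = 169, n·Q − (-15) = -91, so t = -91/169 = -7/13.
Foot F = Q − (-7/13)·n = (−1163/13, −3489/13, 921/13); the reflection is 2F − Q = (−1247/13, −3468/13, 893/13).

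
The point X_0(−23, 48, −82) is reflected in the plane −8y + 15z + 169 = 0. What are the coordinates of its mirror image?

With n = (0, −8, 15), the signed offset is (n·X_0 − (-169))/|n|² = -1445/289 = -5.
X_0' = X_0 − 2t·n = (−23, 48, −82) − (-10)·(0, −8, 15) = (−23, −32, 68).

(-23, -32, 68)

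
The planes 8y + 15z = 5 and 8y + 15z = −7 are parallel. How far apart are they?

12/17

Both planes have normal n = (0, 8, 15), |n| = 17. Any point on the first plane is at distance |(-7) − 5|/|n| = 12/17 from the second.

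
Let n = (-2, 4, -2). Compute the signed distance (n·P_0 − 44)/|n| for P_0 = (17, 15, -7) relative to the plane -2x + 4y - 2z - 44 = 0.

-√6/3

n·P_0 − 44 = -4.
|n| = 2√6, so the signed distance is -√6/3.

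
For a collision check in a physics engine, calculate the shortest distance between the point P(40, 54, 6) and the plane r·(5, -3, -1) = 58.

d = |5·40 + (-3)·54 + (-1)·6 − 58| / √(25 + 9 + 1) = |-26| / √35 = 26√35/35.

26√35/35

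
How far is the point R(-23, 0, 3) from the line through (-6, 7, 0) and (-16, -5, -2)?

A direction vector is d = (-10, -12, -2).
AP = (-17, -7, 3), and AP × d = (50, -64, 134).
|AP × d|² = 24552 and |d|² = 248, so the distance is √(24552/248) = √99 = 3√11.

3√11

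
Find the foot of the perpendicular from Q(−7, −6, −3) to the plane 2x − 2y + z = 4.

The perpendicular from Q has direction n = (2, −2, 1): r = (−7, −6, −3) + μ(2, −2, 1).
Substitute into the plane: n·(Q + μn) = 4 gives -5 + 9μ = 4, so μ = 1.
Foot = (−7, −6, −3) + 1·(2, −2, 1) = (−5, −8, −2).

(-5, -8, -2)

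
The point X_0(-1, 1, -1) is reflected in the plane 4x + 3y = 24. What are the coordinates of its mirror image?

(7, 7, -1)

With n = (4, 3, 0), the signed offset is (n·X_0 − 24)/|n|² = -25/25 = -1.
X_0' = X_0 − 2t·n = (-1, 1, -1) − (-2)·(4, 3, 0) = (7, 7, -1).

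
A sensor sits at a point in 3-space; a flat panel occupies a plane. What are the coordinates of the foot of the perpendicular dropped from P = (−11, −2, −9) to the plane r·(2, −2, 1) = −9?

(-7, -6, -7)

n = (2, −2, 1), |n|² = 9, and n·P − (-9) = -18.
t = -18/9 = -2, so the foot is P − t·n = (−11, −2, −9) − (-2)·(2, −2, 1) = (−7, −6, −7).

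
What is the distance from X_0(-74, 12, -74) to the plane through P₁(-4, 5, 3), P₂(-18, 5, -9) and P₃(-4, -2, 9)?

7

P₁P₂ = (-14, 0, -12) and P₁P₃ = (0, -7, 6), so a normal is n = P₁P₂ × P₁P₃ = (-84, 84, 98).
Then n·(-74, 12, -74) - 1050 = -1078.
|n| = √(7056 + 7056 + 9604) = 154, so the distance is |-1078|/154 = 7.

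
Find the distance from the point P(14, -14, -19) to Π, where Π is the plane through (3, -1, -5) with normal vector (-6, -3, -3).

5√6/6

The plane has equation n·(r − (3, -1, -5)) = 0, i.e. n·r = 0.
n = (-6, -3, -3); n·P − 0 = 15; |n| = 3√6; distance = 15/(3√6) = 5√6/6.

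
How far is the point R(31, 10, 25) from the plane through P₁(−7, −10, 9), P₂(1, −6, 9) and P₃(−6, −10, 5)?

8/9

P₁P₂ = (8, 4, 0) and P₁P₃ = (1, 0, −4), so a normal is n = P₁P₂ × P₁P₃ = (−16, 32, −4).
n = (−16, 32, −4); n·P − (-244) = -32; |n| = 36; distance = 32/36 = 8/9.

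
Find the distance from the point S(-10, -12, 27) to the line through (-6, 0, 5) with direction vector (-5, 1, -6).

6√11

Direction vector d = (-5, 1, -6).
AP = (-4, -12, 22), and AP × d = (50, -134, -64).
|AP × d|² = 24552 and |d|² = 62, so the distance is √(24552/62) = √396 = 6√11.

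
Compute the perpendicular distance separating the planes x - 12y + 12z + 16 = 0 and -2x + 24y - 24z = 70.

Divide the second equation by -2 to match normals: x - 12y + 12z = -35.
With common normal n = (1, -12, 12) (|n| = 17), the distance is |(-16) − (-35)|/|n| = 19/17.

19/17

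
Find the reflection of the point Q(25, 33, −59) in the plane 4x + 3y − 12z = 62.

(-15, 3, 61)

With n = (4, 3, −12), the signed offset is (n·Q − 62)/|n|² = 845/169 = 5.
Q' = Q − 2t·n = (25, 33, −59) − 10·(4, 3, −12) = (−15, 3, 61).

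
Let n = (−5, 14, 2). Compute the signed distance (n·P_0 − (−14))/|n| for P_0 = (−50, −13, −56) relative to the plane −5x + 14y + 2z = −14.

-2

n·P_0 − (-14) = -30.
|n| = 15, so the signed distance is -30/15 = -2.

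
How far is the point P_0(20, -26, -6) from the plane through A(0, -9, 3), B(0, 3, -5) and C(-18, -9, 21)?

AB = (0, 12, -8) and AC = (-18, 0, 18), so a normal is n = AB × AC = (216, 144, 216).
d = |216·20 + 144·(-26) + 216·(-6) − (-648)| / √(46656 + 20736 + 46656) = |-72| / (72√22) = √22/22.

1/√22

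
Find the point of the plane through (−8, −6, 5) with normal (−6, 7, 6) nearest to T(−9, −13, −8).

n = (−6, 7, 6), |n|² = 121, and n·T − 36 = -121.
t = -121/121 = -1, so the foot is T − t·n = (−9, −13, −8) − (-1)·(−6, 7, 6) = (−15, −6, −2).

(-15, -6, -2)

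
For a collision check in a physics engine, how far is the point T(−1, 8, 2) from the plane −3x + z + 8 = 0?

Normal vector n = (−3, 0, 1), and n·(−1, 8, 2) − (−8) = 13.
|n| = √(9 + 0 + 1) = √10, so the distance is |13|/√10 = 13/√10.

13√10/10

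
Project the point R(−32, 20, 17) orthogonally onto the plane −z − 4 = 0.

The perpendicular from R has direction n = (0, 0, −1): r = (−32, 20, 17) + μ(0, 0, −1).
Substitute into the plane: n·(R + μn) = 4 gives -17 + 1μ = 4, so μ = 21.
Foot = (−32, 20, 17) + 21·(0, 0, −1) = (−32, 20, −4).

(-32, 20, -4)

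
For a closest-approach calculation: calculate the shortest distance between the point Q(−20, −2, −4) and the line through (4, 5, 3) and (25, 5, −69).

√674

A direction vector is d = (21, 0, −72).
AP = (−24, −7, −7), and AP × d = (504, −1875, 147).
|AP × d|² = 3791250 and |d|² = 5625, so the distance is √(3791250/5625) = √674.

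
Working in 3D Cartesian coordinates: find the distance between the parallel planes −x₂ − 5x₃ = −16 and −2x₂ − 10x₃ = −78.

Divide the second equation by 2 to match normals: −x₂ − 5x₃ = -39.
Both planes have normal n = (0, −1, −5), |n| = √26. Any point on the first plane is at distance |(-39) − (-16)|/|n| = 23/√26 = 23√26/26 from the second.

23/√26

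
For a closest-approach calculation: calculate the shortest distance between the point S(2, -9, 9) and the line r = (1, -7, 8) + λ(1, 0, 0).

Direction vector d = (1, 0, 0).
AP = (1, -2, 1); AP·d = 1, |AP|² = 6, |d|² = 1.
distance² = |AP|² − (AP·d)²/|d|² = 6 − 1/1 = 5, so the distance is √5.

√5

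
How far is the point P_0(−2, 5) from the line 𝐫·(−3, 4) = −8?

The normal to the line is n = (−3, 4) with |n| = 5.
|n·P_0 − (-8)| = |26 − (-8)| = 34, so the distance is 34/5.

34/5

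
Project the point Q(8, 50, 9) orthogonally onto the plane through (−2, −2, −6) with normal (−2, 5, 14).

n = (−2, 5, 14), |n|² = 225, and n·Q − (-90) = 450.
t = 450/225 = 2, so the foot is Q − t·n = (8, 50, 9) − 2·(−2, 5, 14) = (12, 40, −19).

(12, 40, -19)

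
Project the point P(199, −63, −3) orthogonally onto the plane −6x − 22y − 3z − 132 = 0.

n = (−6, −22, −3), |n|² = 529, and n·P − 132 = 69.
t = 69/529 = 3/23, so the foot is P − t·n = (199, −63, −3) − (3/23)·(−6, −22, −3) = (4595/23, −1383/23, −60/23).

(4595/23, -1383/23, -60/23)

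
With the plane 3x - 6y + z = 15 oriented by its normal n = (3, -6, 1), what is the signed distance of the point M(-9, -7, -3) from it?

-3/√46

n·M − 15 = -3.
|n| = √46, so the signed distance is -3/√46.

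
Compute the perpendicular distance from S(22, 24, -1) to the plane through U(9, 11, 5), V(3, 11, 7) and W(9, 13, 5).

5/√10

UV = (-6, 0, 2) and UW = (0, 2, 0), so a normal is n = UV × UW = (-4, 0, -12).
n = (-4, 0, -12); n·P − (-96) = 20; |n| = 4√10; distance = 20/(4√10) = √10/2.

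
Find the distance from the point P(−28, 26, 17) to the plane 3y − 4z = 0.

2

Normal vector n = (0, 3, −4), and n·(−28, 26, 17) − 0 = 10.
|n| = √(0 + 9 + 16) = 5, so the distance is |10|/5 = 2.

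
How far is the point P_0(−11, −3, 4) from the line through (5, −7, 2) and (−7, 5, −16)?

A direction vector is d = (−12, 12, −18).
AP = (−16, 4, 2); AP·d = 204, |AP|² = 276, |d|² = 612.
distance² = |AP|² − (AP·d)²/|d|² = 276 − 41616/612 = 208, so the distance is 4√13.

4√13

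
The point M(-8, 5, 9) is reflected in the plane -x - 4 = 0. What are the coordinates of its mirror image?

(0, 5, 9)

With n = (-1, 0, 0), the signed offset is (n·M − 4)/|n|² = 4/1 = 4.
M' = M − 2t·n = (-8, 5, 9) − 8·(-1, 0, 0) = (0, 5, 9).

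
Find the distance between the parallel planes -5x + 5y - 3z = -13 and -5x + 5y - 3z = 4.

With common normal n = (-5, 5, -3) (|n| = √59), the distance is |(-13) − 4|/|n| = 17/√59.

17√59/59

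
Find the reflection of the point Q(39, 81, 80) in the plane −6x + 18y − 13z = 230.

n = (−6, 18, −13), |n|² = 529, n·Q − 230 = -46, so t = -46/529 = -2/23.
Foot F = Q − (-2/23)·n = (885/23, 1899/23, 1814/23); the reflection is 2F − Q = (873/23, 1935/23, 1788/23).

(873/23, 1935/23, 1788/23)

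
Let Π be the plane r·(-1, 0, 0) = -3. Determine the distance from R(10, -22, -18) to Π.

7

d = |(-1)·10 − (-3)| / √(1 + 0 + 0) = |-7| / 1 = 7.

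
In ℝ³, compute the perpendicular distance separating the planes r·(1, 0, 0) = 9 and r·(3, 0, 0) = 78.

Divide the second equation by 3 to match normals: x = 26.
With common normal n = (1, 0, 0) (|n| = 1), the distance is |9 − 26|/|n| = 17/1 = 17.

17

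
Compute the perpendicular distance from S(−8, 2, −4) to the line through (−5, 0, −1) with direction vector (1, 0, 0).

Direction vector d = (1, 0, 0).
AP = (−3, 2, −3); AP·d = -3, |AP|² = 22, |d|² = 1.
distance² = |AP|² − (AP·d)²/|d|² = 22 − 9/1 = 13, so the distance is √13.

√13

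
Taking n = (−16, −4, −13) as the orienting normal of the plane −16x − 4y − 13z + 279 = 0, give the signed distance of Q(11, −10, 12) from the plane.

n·Q − (-279) = -13.
|n| = 21, so the signed distance is -13/21.

-13/21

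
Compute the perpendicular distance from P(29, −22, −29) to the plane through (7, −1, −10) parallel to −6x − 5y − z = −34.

Parallel planes share the normal n = (−6, −5, −1); since (7, −1, −10) lies on the plane, its equation is −6x − 5y − z = -27.
d = |(-6)·29 + (-5)·(-22) + (-1)·(-29) − (-27)| / √(36 + 25 + 1) = |-8| / √62 = 4√62/31.

8/√62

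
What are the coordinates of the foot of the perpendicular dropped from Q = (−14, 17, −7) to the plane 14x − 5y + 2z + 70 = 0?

The perpendicular from Q has direction n = (14, −5, 2): r = (−14, 17, −7) + μ(14, −5, 2).
Substitute into the plane: n·(Q + μn) = -70 gives -295 + 225μ = -70, so μ = 1.
Foot = (−14, 17, −7) + 1·(14, −5, 2) = (0, 12, −5).

(0, 12, -5)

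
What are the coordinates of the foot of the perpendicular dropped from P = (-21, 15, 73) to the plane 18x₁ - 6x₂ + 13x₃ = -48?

n = (18, -6, 13), |n|² = 529, and n·P − (-48) = 529.
t = 529/529 = 1, so the foot is P − t·n = (-21, 15, 73) − 1·(18, -6, 13) = (-39, 21, 60).

(-39, 21, 60)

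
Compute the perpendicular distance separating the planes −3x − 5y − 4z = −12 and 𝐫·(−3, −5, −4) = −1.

11√2/10

Both planes have normal n = (−3, −5, −4), |n| = 5√2. Any point on the first plane is at distance |(-1) − (-12)|/|n| = 11/(5√2) from the second.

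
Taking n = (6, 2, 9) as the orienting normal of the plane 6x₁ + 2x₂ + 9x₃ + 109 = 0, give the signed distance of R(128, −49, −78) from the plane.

7

n·R − (-109) = 77.
|n| = 11, so the signed distance is 77/11 = 7.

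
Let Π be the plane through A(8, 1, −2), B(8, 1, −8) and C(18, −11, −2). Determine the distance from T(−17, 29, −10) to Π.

10/√61

AB = (0, 0, −6) and AC = (10, −12, 0), so a normal is n = AB × AC = (−72, −60, 0).
Then n·(−17, 29, −10) − (−636) = 120.
|n| = √(5184 + 3600 + 0) = 12√61, so the distance is |120|/(12√61) = 10/√61.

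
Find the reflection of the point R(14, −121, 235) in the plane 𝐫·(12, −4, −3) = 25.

n = (12, −4, −3), |n|² = 169, n·R − 25 = -78, so t = -78/169 = -6/13.
Foot F = R − (-6/13)·n = (254/13, −1597/13, 3037/13); the reflection is 2F − R = (326/13, −1621/13, 3019/13).

(326/13, -1621/13, 3019/13)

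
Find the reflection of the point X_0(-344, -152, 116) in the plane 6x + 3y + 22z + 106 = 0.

With n = (6, 3, 22), the signed offset is (n·X_0 − (-106))/|n|² = 138/529 = 6/23.
X_0' = X_0 − 2t·n = (-344, -152, 116) − (12/23)·(6, 3, 22) = (-7984/23, -3532/23, 2404/23).

(-7984/23, -3532/23, 2404/23)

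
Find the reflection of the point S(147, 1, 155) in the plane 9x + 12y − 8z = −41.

(2355/17, -175/17, 2763/17)

With n = (9, 12, −8), the signed offset is (n·S − (-41))/|n|² = 136/289 = 8/17.
S' = S − 2t·n = (147, 1, 155) − (16/17)·(9, 12, −8) = (2355/17, −175/17, 2763/17).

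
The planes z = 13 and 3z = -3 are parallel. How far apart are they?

Divide the second equation by 3 to match normals: z = -1.
Both planes have normal n = (0, 0, 1), |n| = 1. Any point on the first plane is at distance |(-1) − 13|/|n| = 14/1 = 14 from the second.

14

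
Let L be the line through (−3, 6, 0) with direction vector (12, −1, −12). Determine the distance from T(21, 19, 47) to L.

√2665

Direction vector d = (12, −1, −12).
AP = (24, 13, 47), and AP × d = (−109, 852, −180).
|AP × d|² = 770185 and |d|² = 289, so the distance is √(770185/289) = √2665.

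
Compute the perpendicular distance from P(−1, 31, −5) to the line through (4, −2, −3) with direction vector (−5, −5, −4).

√854

Direction vector d = (−5, −5, −4).
AP = (−5, 33, −2); AP·d = -132, |AP|² = 1118, |d|² = 66.
distance² = |AP|² − (AP·d)²/|d|² = 1118 − 17424/66 = 854, so the distance is √854.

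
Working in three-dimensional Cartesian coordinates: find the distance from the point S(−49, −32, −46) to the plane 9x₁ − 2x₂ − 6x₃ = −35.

6

Normal vector n = (9, −2, −6), and n·(−49, −32, −46) − (−35) = −66.
|n| = √(81 + 4 + 36) = 11, so the distance is |-66|/11 = 6.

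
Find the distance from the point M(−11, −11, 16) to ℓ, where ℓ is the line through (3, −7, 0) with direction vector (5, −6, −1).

Direction vector d = (5, −6, −1).
AP = (−14, −4, 16); AP·d = -62, |AP|² = 468, |d|² = 62.
distance² = |AP|² − (AP·d)²/|d|² = 468 − 3844/62 = 406, so the distance is √406.

√406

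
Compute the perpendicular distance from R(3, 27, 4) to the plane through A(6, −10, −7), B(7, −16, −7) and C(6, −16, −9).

7√46/23

AB = (1, −6, 0) and AC = (0, −6, −2), so a normal is n = AB × AC = (12, 2, −6).
Then n·(3, 27, 4) − 94 = −28.
|n| = √(144 + 4 + 36) = 2√46, so the distance is |-28|/(2√46) = 14/√46.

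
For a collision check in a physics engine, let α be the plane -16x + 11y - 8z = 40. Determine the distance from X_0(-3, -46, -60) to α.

6/7

d = |(-16)·(-3) + 11·(-46) + (-8)·(-60) − 40| / √(256 + 121 + 64) = |-18| / 21 = 6/7.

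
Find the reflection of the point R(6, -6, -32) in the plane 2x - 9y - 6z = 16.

With n = (2, -9, -6), the signed offset is (n·R − 16)/|n|² = 242/121 = 2.
R' = R − 2t·n = (6, -6, -32) − 4·(2, -9, -6) = (-2, 30, -8).

(-2, 30, -8)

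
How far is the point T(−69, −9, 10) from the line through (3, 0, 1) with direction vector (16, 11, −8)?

9√17

Direction vector d = (16, 11, −8).
AP = (−72, −9, 9), and AP × d = (−27, −432, −648).
|AP × d|² = 607257 and |d|² = 441, so the distance is √(607257/441) = √1377 = 9√17.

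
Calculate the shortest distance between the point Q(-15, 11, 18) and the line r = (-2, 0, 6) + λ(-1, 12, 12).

√145

Direction vector d = (-1, 12, 12).
AP = (-13, 11, 12), and AP × d = (-12, 144, -145).
|AP × d|² = 41905 and |d|² = 289, so the distance is √(41905/289) = √145.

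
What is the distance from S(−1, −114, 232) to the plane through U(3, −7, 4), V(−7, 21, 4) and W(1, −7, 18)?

9

UV = (−10, 28, 0) and UW = (−2, 0, 14), so a normal is n = UV × UW = (392, 140, 56).
Then n·(−1, −114, 232) − 420 = −3780.
|n| = √(153664 + 19600 + 3136) = 420, so the distance is |-3780|/420 = 9.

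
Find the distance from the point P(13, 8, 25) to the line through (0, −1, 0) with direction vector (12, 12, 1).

Direction vector d = (12, 12, 1).
AP = (13, 9, 25), and AP × d = (−291, 287, 48).
|AP × d|² = 169354 and |d|² = 289, so the distance is √(169354/289) = √586.

√586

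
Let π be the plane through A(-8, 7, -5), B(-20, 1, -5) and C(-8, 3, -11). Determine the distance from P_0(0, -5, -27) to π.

AB = (-12, -6, 0) and AC = (0, -4, -6), so a normal is n = AB × AC = (36, -72, 48).
d = |36·0 + (-72)·(-5) + 48·(-27) − (-1032)| / √(1296 + 5184 + 2304) = |96| / (12√61) = 8/√61.

8√61/61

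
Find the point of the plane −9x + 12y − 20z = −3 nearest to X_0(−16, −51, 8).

(-25, -39, -12)

n = (−9, 12, −20), |n|² = 625, and n·X_0 − (-3) = -625.
t = -625/625 = -1, so the foot is X_0 − t·n = (−16, −51, 8) − (-1)·(−9, 12, −20) = (−25, −39, −12).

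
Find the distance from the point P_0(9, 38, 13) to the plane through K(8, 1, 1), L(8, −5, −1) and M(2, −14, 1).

KL = (0, −6, −2) and KM = (−6, −15, 0), so a normal is n = KL × KM = (−30, 12, −36).
Then n·(9, 38, 13) − (−264) = −18.
|n| = √(900 + 144 + 1296) = 6√65, so the distance is |-18|/(6√65) = 3/√65.

3/√65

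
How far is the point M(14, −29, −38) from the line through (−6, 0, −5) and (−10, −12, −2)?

√2161

A direction vector is d = (−4, −12, 3).
AP = (20, −29, −33), and AP × d = (−483, 72, −356).
|AP × d|² = 365209 and |d|² = 169, so the distance is √(365209/169) = √2161.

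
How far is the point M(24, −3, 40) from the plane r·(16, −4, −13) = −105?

19/21

Normal vector n = (16, −4, −13), and n·(24, −3, 40) − (−105) = −19.
|n| = √(256 + 16 + 169) = 21, so the distance is |-19|/21 = 19/21.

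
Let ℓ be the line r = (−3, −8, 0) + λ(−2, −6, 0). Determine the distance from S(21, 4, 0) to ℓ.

6√10

Direction vector d = (−2, −6, 0).
AP = (24, 12, 0); AP·d = -120, |AP|² = 720, |d|² = 40.
distance² = |AP|² − (AP·d)²/|d|² = 720 − 14400/40 = 360, so the distance is 6√10.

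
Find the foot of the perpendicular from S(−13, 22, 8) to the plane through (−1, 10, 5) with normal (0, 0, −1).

The perpendicular from S has direction n = (0, 0, −1): r = (−13, 22, 8) + t(0, 0, −1).
Substitute into the plane: n·(S + tn) = -5 gives -8 + 1t = -5, so t = 3.
Foot = (−13, 22, 8) + 3·(0, 0, −1) = (−13, 22, 5).

(-13, 22, 5)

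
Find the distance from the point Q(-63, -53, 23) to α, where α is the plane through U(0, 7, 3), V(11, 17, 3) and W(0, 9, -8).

UV = (11, 10, 0) and UW = (0, 2, -11), so a normal is n = UV × UW = (-110, 121, 22).
Then n·(-63, -53, 23) - 913 = 110.
|n| = √(12100 + 14641 + 484) = 165, so the distance is |110|/165 = 2/3.

2/3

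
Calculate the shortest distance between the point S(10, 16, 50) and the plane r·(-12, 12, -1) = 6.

16/17

d = |(-12)·10 + 12·16 + (-1)·50 − 6| / √(144 + 144 + 1) = |16| / 17 = 16/17.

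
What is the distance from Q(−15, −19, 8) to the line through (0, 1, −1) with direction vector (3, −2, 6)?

3√73

Direction vector d = (3, −2, 6).
AP = (−15, −20, 9), and AP × d = (−102, 117, 90).
|AP × d|² = 32193 and |d|² = 49, so the distance is √(32193/49) = √657 = 3√73.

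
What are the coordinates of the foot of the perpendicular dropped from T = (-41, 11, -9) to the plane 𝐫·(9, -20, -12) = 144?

(-32, -9, -21)

n = (9, -20, -12), |n|² = 625, and n·T − 144 = -625.
t = -625/625 = -1, so the foot is T − t·n = (-41, 11, -9) − (-1)·(9, -20, -12) = (-32, -9, -21).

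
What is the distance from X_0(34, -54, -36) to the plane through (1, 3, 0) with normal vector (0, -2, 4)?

3√5

The plane has equation n·(r − (1, 3, 0)) = 0, i.e. n·r = -6.
d = |(-2)·(-54) + 4·(-36) − (-6)| / √(0 + 4 + 16) = |-30| / (2√5) = 3√5.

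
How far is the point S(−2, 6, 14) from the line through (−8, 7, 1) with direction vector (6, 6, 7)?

Direction vector d = (6, 6, 7).
AP = (6, −1, 13), and AP × d = (−85, 36, 42).
|AP × d|² = 10285 and |d|² = 121, so the distance is √(10285/121) = √85.

√85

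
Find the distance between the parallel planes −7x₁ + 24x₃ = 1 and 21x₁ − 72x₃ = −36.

Divide the second equation by -3 to match normals: −7x₁ + 24x₃ = 12.
Both planes have normal n = (−7, 0, 24), |n| = 25. Any point on the first plane is at distance |12 − 1|/|n| = 11/25 from the second.

11/25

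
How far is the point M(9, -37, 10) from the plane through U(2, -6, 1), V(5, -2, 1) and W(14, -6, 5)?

UV = (3, 4, 0) and UW = (12, 0, 4), so a normal is n = UV × UW = (16, -12, -48).
Then n·(9, -37, 10) - 56 = 52.
|n| = √(256 + 144 + 2304) = 52, so the distance is |52|/52 = 1.

1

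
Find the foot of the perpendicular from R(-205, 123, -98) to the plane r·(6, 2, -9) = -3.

The perpendicular from R has direction n = (6, 2, -9): r = (-205, 123, -98) + t(6, 2, -9).
Substitute into the plane: n·(R + tn) = -3 gives -102 + 121t = -3, so t = 9/11.
Foot = (-205, 123, -98) + (9/11)·(6, 2, -9) = (-2201/11, 1371/11, -1159/11).

(-2201/11, 1371/11, -1159/11)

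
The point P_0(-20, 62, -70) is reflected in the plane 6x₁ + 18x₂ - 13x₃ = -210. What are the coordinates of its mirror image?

n = (6, 18, -13), |n|² = 529, n·P_0 − (-210) = 2116, so t = 2116/529 = 4.
Foot F = P_0 − 4·n = (-44, -10, -18); the reflection is 2F − P_0 = (-68, -82, 34).

(-68, -82, 34)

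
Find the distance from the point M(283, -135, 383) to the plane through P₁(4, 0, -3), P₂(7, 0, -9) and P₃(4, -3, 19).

P₁P₂ = (3, 0, -6) and P₁P₃ = (0, -3, 22), so a normal is n = P₁P₂ × P₁P₃ = (-18, -66, -9).
Then n·(283, -135, 383) - (-45) = 414.
|n| = √(324 + 4356 + 81) = 69, so the distance is |414|/69 = 6.

6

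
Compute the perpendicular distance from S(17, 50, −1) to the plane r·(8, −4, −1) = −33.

10/3

d = |8·17 + (-4)·50 + (-1)·(-1) − (-33)| / √(64 + 16 + 1) = |-30| / 9 = 10/3.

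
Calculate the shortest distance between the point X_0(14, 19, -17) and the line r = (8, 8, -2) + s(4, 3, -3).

2√19

Direction vector d = (4, 3, -3).
AP = (6, 11, -15), and AP × d = (12, -42, -26).
|AP × d|² = 2584 and |d|² = 34, so the distance is √(2584/34) = √76 = 2√19.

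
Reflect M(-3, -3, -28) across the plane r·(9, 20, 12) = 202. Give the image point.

(15, 37, -4)

With n = (9, 20, 12), the signed offset is (n·M − 202)/|n|² = -625/625 = -1.
M' = M − 2t·n = (-3, -3, -28) − (-2)·(9, 20, 12) = (15, 37, -4).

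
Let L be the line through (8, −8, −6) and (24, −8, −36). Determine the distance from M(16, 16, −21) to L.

A direction vector is d = (16, 0, −30).
AP = (8, 24, −15); AP·d = 578, |AP|² = 865, |d|² = 1156.
distance² = |AP|² − (AP·d)²/|d|² = 865 − 334084/1156 = 576, so the distance is 24.

24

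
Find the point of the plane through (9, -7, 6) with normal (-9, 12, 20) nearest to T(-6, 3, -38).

The perpendicular from T has direction n = (-9, 12, 20): r = (-6, 3, -38) + λ(-9, 12, 20).
Substitute into the plane: n·(T + λn) = -45 gives -670 + 625λ = -45, so λ = 1.
Foot = (-6, 3, -38) + 1·(-9, 12, 20) = (-15, 15, -18).

(-15, 15, -18)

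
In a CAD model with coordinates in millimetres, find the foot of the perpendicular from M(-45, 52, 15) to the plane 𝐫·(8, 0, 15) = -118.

n = (8, 0, 15), |n|² = 289, and n·M − (-118) = -17.
t = -17/289 = -1/17, so the foot is M − t·n = (-45, 52, 15) − (-1/17)·(8, 0, 15) = (-757/17, 52, 270/17).

(-757/17, 52, 270/17)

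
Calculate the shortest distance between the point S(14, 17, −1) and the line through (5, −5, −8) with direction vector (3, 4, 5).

Direction vector d = (3, 4, 5).
AP = (9, 22, 7), and AP × d = (82, −24, −30).
|AP × d|² = 8200 and |d|² = 50, so the distance is √(8200/50) = √164 = 2√41.

2√41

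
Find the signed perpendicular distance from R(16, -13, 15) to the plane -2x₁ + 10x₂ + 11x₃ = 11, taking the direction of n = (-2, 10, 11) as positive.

n·R − 11 = -8.
|n| = 15, so the signed distance is -8/15.

-8/15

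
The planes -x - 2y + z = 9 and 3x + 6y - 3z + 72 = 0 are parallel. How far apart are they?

15/√6

Divide the second equation by -3 to match normals: -x - 2y + z = 24.
Both planes have normal n = (-1, -2, 1), |n| = √6. Any point on the first plane is at distance |24 − 9|/|n| = 15/√6 from the second.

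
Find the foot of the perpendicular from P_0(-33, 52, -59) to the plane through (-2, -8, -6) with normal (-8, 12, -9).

n = (-8, 12, -9), |n|² = 289, and n·P_0 − (-26) = 1445.
t = 1445/289 = 5, so the foot is P_0 − t·n = (-33, 52, -59) − 5·(-8, 12, -9) = (7, -8, -14).

(7, -8, -14)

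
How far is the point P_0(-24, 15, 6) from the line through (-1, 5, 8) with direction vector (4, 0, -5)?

√469

Direction vector d = (4, 0, -5).
AP = (-23, 10, -2), and AP × d = (-50, -123, -40).
|AP × d|² = 19229 and |d|² = 41, so the distance is √(19229/41) = √469.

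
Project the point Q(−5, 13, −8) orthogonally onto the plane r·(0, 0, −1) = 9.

(-5, 13, -9)

The perpendicular from Q has direction n = (0, 0, −1): r = (−5, 13, −8) + μ(0, 0, −1).
Substitute into the plane: n·(Q + μn) = 9 gives 8 + 1μ = 9, so μ = 1.
Foot = (−5, 13, −8) + 1·(0, 0, −1) = (−5, 13, −9).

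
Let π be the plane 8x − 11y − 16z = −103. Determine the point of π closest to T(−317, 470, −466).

The perpendicular from T has direction n = (8, −11, −16): r = (−317, 470, −466) + μ(8, −11, −16).
Substitute into the plane: n·(T + μn) = -103 gives -250 + 441μ = -103, so μ = 1/3.
Foot = (−317, 470, −466) + (1/3)·(8, −11, −16) = (−943/3, 1399/3, −1414/3).

(-943/3, 1399/3, -1414/3)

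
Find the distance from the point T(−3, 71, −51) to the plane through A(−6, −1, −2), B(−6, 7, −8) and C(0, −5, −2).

26√29/29

AB = (0, 8, −6) and AC = (6, −4, 0), so a normal is n = AB × AC = (−24, −36, −48).
d = |(-24)·(-3) + (-36)·71 + (-48)·(-51) − 276| / √(576 + 1296 + 2304) = |-312| / (12√29) = 26√29/29.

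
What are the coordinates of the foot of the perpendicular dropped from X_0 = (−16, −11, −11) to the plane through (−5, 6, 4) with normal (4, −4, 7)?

The perpendicular from X_0 has direction n = (4, −4, 7): r = (−16, −11, −11) + λ(4, −4, 7).
Substitute into the plane: n·(X_0 + λn) = -16 gives -97 + 81λ = -16, so λ = 1.
Foot = (−16, −11, −11) + 1·(4, −4, 7) = (−12, −15, −4).

(-12, -15, -4)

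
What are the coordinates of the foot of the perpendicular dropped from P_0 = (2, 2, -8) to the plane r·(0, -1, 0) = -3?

n = (0, -1, 0), |n|² = 1, and n·P_0 − (-3) = 1.
t = 1/1 = 1, so the foot is P_0 − t·n = (2, 2, -8) − 1·(0, -1, 0) = (2, 3, -8).

(2, 3, -8)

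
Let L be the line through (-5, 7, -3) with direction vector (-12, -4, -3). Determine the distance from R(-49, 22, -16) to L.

Direction vector d = (-12, -4, -3).
AP = (-44, 15, -13); AP·d = 507, |AP|² = 2330, |d|² = 169.
distance² = |AP|² − (AP·d)²/|d|² = 2330 − 257049/169 = 809, so the distance is √809.

√809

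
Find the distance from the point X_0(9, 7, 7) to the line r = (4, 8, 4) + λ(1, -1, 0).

Direction vector d = (1, -1, 0).
AP = (5, -1, 3); AP·d = 6, |AP|² = 35, |d|² = 2.
distance² = |AP|² − (AP·d)²/|d|² = 35 − 36/2 = 17, so the distance is √17.

√17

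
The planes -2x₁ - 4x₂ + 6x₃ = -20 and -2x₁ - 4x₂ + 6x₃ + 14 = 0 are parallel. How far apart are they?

3/√14

With common normal n = (-2, -4, 6) (|n| = 2√14), the distance is |(-20) − (-14)|/|n| = 6/(2√14) = 3/√14.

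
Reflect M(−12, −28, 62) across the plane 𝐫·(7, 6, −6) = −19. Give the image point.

With n = (7, 6, −6), the signed offset is (n·M − (-19))/|n|² = -605/121 = -5.
M' = M − 2t·n = (−12, −28, 62) − (-10)·(7, 6, −6) = (58, 32, 2).

(58, 32, 2)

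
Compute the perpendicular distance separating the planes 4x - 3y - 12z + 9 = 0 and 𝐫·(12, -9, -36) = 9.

12/13

Divide the second equation by 3 to match normals: 4x - 3y - 12z = 3.
With common normal n = (4, -3, -12) (|n| = 13), the distance is |(-9) − 3|/|n| = 12/13.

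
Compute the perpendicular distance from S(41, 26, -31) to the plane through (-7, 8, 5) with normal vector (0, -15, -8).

18/17

The plane has equation n·(r − (-7, 8, 5)) = 0, i.e. n·r = -160.
Then n·(41, 26, -31) - (-160) = 18.
|n| = √(0 + 225 + 64) = 17, so the distance is |18|/17 = 18/17.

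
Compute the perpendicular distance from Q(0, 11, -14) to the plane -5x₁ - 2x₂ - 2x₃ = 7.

n = (-5, -2, -2); n·P − 7 = -1; |n| = √33; distance = 1/√33.

1/√33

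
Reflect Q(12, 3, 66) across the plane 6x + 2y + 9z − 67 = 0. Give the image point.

n = (6, 2, 9), |n|² = 121, n·Q − 67 = 605, so t = 605/121 = 5.
Foot F = Q − 5·n = (−18, −7, 21); the reflection is 2F − Q = (−48, −17, −24).

(-48, -17, -24)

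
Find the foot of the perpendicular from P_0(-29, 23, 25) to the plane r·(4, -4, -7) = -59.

(-13, 7, -3)

The perpendicular from P_0 has direction n = (4, -4, -7): r = (-29, 23, 25) + λ(4, -4, -7).
Substitute into the plane: n·(P_0 + λn) = -59 gives -383 + 81λ = -59, so λ = 4.
Foot = (-29, 23, 25) + 4·(4, -4, -7) = (-13, 7, -3).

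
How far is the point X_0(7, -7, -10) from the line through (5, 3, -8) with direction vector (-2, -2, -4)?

2√21

Direction vector d = (-2, -2, -4).
AP = (2, -10, -2); AP·d = 24, |AP|² = 108, |d|² = 24.
distance² = |AP|² − (AP·d)²/|d|² = 108 − 576/24 = 84, so the distance is 2√21.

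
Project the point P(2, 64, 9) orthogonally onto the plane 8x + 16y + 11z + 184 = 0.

(-22, 16, -24)

The perpendicular from P has direction n = (8, 16, 11): r = (2, 64, 9) + t(8, 16, 11).
Substitute into the plane: n·(P + tn) = -184 gives 1139 + 441t = -184, so t = -3.
Foot = (2, 64, 9) + (-3)·(8, 16, 11) = (−22, 16, −24).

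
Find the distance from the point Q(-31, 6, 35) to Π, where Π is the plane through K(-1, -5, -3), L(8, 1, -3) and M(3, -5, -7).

KL = (9, 6, 0) and KM = (4, 0, -4), so a normal is n = KL × KM = (-24, 36, -24).
n = (-24, 36, -24); n·P − (-84) = 204; |n| = 12√17; distance = 204/(12√17) = √17.

√17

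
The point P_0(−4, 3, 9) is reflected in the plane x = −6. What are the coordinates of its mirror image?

(-8, 3, 9)

n = (1, 0, 0), |n|² = 1, n·P_0 − (-6) = 2, so t = 2/1 = 2.
Foot F = P_0 − 2·n = (−6, 3, 9); the reflection is 2F − P_0 = (−8, 3, 9).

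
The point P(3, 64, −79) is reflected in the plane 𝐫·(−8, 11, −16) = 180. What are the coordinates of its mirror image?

With n = (−8, 11, −16), the signed offset is (n·P − 180)/|n|² = 1764/441 = 4.
P' = P − 2t·n = (3, 64, −79) − 8·(−8, 11, −16) = (67, −24, 49).

(67, -24, 49)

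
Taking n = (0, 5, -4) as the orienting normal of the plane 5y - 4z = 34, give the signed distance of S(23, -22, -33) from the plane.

n·S − 34 = -12.
|n| = √41, so the signed distance is -12/√41.

-12/√41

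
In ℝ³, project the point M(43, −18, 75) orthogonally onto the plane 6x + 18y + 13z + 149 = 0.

n = (6, 18, 13), |n|² = 529, and n·M − (-149) = 1058.
t = 1058/529 = 2, so the foot is M − t·n = (43, −18, 75) − 2·(6, 18, 13) = (31, −54, 49).

(31, -54, 49)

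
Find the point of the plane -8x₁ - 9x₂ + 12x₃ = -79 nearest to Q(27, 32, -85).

(-13, -13, -25)

n = (-8, -9, 12), |n|² = 289, and n·Q − (-79) = -1445.
t = -1445/289 = -5, so the foot is Q − t·n = (27, 32, -85) − (-5)·(-8, -9, 12) = (-13, -13, -25).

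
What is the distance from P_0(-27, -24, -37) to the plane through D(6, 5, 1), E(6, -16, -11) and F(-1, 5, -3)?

DE = (0, -21, -12) and DF = (-7, 0, -4), so a normal is n = DE × DF = (84, 84, -147).
Then n·(-27, -24, -37) - 777 = 378.
|n| = √(7056 + 7056 + 21609) = 189, so the distance is |378|/189 = 2.

2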